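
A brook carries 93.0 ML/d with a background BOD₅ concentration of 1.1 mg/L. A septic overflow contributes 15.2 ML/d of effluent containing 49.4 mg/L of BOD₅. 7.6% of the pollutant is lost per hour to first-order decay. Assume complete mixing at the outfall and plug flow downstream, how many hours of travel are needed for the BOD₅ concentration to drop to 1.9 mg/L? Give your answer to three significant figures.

18.0 h

Conservation of mass: C = (93.00·1.100 + 15.20·49.40) / 108.2 = 853.2/108.2 = 7.885 mg/L.
7.6%/h lost → k = −ln(1 − 0.076) = 0.07904 h⁻¹.
7.885·exp(−k·t) = 1.9 → t = ln(7.885/1.9)/k = 64820 s = 18.00 h.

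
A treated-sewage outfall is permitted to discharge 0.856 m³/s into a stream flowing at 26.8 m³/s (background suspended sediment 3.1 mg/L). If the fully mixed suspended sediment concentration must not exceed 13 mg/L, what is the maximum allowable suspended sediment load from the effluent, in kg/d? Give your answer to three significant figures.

23900 kg/d

Mass balance at the limit: 26.80·3.100 + 0.8560·Cₑ = 27.66·13 → Cₑ = 323.0 mg/L.
Load = 0.8560 m³/s × 323.0 g/m³ × 86 400 s/d = 23890 kg/d.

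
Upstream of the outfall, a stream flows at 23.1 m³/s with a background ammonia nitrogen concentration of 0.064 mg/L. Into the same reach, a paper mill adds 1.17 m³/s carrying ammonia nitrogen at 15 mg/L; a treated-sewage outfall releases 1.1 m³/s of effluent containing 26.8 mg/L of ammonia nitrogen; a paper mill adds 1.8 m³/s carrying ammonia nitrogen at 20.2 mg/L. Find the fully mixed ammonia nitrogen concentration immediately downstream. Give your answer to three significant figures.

Mixed concentration C = ΣQC/ΣQ = (23.10·0.06400 + 1.170·15.00 + 1.100·26.80 + 1.800·20.20) / 27.17 = 84.87/27.17 = 3.124 mg/L.

3.12 mg/L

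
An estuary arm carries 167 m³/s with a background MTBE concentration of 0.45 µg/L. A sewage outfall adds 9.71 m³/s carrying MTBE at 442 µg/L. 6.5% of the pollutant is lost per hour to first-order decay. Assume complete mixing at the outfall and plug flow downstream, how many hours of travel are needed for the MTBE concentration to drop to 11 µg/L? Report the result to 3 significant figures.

12.0 h

Flow-weighted average: C = (167.0·0.4500 + 9.710·442.0) / 176.7 = 4367/176.7 = 24.71 µg/L.
6.5%/h lost → k = −ln(1 − 0.065) = 0.06721 h⁻¹.
24.71·exp(−k·t) = 11 → t = ln(24.71/11)/k = 43360 s = 12.04 h.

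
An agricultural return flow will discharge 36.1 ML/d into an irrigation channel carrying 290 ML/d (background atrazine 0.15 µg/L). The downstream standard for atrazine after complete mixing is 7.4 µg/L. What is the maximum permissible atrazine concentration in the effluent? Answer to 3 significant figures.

65.6 µg/L

At the limit, (Qr·Cr + Qe·Cₑ)/(Qr + Qe) = 7.4:
Cₑ = (326.1·7.4 − 290.0·0.1500) / 36.10 = 65.64 µg/L.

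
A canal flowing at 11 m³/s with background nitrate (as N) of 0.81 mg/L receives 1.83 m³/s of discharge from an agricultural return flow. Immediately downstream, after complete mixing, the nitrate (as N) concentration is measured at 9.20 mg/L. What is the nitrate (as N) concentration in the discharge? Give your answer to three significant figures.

59.6 mg/L

Mass balance: 11.00·0.8100 + 1.830·Cₑ = 12.83·9.200
→ Cₑ = (12.83·9.200 − 11.00·0.8100) / 1.830 = 59.63 mg/L.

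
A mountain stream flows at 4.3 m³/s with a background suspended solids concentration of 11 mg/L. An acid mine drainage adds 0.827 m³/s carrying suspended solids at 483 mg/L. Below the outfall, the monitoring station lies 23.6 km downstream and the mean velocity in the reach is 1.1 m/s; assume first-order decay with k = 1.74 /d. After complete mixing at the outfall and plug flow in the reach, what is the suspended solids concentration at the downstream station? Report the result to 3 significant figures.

56.6 mg/L

Mass balance: C = (4.300·11.00 + 0.8270·483.0) / 5.127 = 446.7/5.127 = 87.13 mg/L.
Travel time t = 23.6·1000 / 1.1 = 21450 s = 5.960 h.
Applying C = C₀e^(−kt): 87.13 × 0.6492 = 56.56 mg/L.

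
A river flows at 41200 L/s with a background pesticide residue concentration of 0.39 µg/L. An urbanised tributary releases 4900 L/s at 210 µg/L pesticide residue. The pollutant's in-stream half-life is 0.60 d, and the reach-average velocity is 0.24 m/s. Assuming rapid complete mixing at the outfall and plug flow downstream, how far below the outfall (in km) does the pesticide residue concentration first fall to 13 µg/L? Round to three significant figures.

Conservation of mass: C = (41200·0.3900 + 4900·210.0) / 46100 = 1045000/46100 = 22.67 µg/L.
Half-life 0.60 d → k = ln 2 / 0.60 = 1.155 d⁻¹.
Set 22.67·exp(−k·t) = 13 → t = ln(22.67/13)/k = 41590 s = 11.55 h.
Distance = v·t = 0.24·41590 = 9981 m = 9.981 km.

9.98 km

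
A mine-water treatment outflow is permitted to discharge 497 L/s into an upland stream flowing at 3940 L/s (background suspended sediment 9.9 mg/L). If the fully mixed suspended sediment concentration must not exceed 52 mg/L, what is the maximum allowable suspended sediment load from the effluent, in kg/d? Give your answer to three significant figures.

Mass balance at the limit: 3940·9.900 + 497.0·Cₑ = 4437·52 → Cₑ = 385.8 mg/L.
497.0 L/s = 0.4970 m³/s. Load = 0.4970 m³/s × 385.8 g/m³ × 86 400 s/d = 16560 kg/d.

16600 kg/d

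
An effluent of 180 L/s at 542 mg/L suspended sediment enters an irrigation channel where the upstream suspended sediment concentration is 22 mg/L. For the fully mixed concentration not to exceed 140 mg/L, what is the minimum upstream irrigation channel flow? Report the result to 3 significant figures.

613 L/s

Set C_mix = 140: (Q·22.00 + 180.0·542.0) / (Q + 180.0) = 140
→ Q = 180.0·(542.0 − 140)/(140 − 22.00) = 613.2 L/s.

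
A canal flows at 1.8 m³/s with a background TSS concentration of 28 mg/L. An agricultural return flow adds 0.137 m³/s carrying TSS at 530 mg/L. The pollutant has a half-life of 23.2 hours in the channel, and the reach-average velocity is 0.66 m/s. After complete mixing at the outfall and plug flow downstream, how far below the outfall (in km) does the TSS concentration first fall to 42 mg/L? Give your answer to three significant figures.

Conservation of mass: C = (1.800·28.00 + 0.1370·530.0) / 1.937 = 123.0/1.937 = 63.51 mg/L.
Half-life 23.2 h → k = ln 2 / 23.2 = 0.02988 h⁻¹ = 0.7170 d⁻¹.
Set 63.51·exp(−k·t) = 42 → t = ln(63.51/42)/k = 49820 s = 13.84 h.
Distance = v·t = 0.66·49820 = 32880 m = 32.88 km.

32.9 km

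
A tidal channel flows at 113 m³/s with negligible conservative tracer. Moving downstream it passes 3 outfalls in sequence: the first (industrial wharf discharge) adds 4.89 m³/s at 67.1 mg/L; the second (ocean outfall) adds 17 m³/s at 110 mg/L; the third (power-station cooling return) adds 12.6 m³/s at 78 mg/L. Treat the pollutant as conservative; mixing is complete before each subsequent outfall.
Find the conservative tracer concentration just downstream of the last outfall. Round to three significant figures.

21.6 mg/L

Outfall 1: combined Q = 117.9 m³/s; C = (113.0·0 + 4.890·67.10)/117.9 = 2.783 mg/L.
Outfall 2: combined Q = 134.9 m³/s; C = (117.9·2.783 + 17.00·110.0)/134.9 = 16.30 mg/L.
Outfall 3: combined Q = 147.5 m³/s; C = (134.9·16.30 + 12.60·78.00)/147.5 = 21.57 mg/L.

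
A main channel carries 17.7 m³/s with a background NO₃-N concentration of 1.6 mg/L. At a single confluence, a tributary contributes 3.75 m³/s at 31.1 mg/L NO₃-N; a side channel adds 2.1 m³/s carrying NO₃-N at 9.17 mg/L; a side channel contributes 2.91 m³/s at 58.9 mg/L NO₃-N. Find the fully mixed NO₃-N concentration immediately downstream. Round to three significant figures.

Flow-weighted average: C = (17.70·1.600 + 3.750·31.10 + 2.100·9.170 + 2.910·58.90) / 26.46 = 335.6/26.46 = 12.68 mg/L.

12.7 mg/L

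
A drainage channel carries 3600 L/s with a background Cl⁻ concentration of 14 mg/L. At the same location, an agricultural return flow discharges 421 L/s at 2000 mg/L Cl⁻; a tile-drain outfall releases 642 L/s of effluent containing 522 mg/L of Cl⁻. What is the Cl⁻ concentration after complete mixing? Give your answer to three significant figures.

263 mg/L

Mixed concentration C = ΣQC/ΣQ = (3600·14.00 + 421.0·2000 + 642.0·522.0) / 4663 = 1228000/4663 = 263.2 mg/L.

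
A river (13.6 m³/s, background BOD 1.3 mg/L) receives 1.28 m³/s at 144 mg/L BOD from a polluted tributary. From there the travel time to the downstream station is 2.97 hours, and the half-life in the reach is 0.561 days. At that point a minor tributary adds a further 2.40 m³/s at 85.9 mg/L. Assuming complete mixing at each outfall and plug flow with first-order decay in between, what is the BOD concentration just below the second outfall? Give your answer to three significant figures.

Flow-weighted average: C = (13.60·1.300 + 1.280·144.0) / 14.88 = 202.0/14.88 = 13.58 mg/L; combined flow 14.88 m³/s.
Half-life 0.561 d → k = ln 2 / 0.561 = 1.236 d⁻¹.
First-order decay: C = 13.58·exp(−k·t) = 13.58·0.8582 = 11.65 mg/L.
At the second outfall, C = (14.88·11.65 + 2.400·85.90) / (14.88 + 2.400) = 21.96 mg/L.

22.0 mg/L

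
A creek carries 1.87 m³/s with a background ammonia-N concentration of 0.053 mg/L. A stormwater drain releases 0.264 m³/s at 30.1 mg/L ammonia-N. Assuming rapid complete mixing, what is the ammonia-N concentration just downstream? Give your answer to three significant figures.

After mixing, C = (1.870·0.05300 + 0.2640·30.10) / 2.134 = 8.046/2.134 = 3.770 mg/L.

3.77 mg/L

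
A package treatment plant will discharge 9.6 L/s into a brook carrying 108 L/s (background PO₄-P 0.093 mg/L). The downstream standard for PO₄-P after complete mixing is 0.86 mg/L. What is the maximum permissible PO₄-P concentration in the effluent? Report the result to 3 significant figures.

9.49 mg/L

At the limit, (Qr·Cr + Qe·Cₑ)/(Qr + Qe) = 0.86:
Cₑ = (117.6·0.86 − 108.0·0.09300) / 9.600 = 9.489 mg/L.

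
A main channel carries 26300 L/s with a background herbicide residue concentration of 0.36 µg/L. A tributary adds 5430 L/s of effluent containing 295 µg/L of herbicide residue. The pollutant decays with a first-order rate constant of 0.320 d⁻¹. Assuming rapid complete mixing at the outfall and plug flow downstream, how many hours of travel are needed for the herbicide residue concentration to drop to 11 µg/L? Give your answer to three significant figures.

115 h

Mixed concentration C = ΣQC/ΣQ = (26300·0.3600 + 5430·295.0) / 31730 = 1611000/31730 = 50.78 µg/L.
50.78·exp(−k·t) = 11 → t = ln(50.78/11)/k = 413000 s = 114.7 h.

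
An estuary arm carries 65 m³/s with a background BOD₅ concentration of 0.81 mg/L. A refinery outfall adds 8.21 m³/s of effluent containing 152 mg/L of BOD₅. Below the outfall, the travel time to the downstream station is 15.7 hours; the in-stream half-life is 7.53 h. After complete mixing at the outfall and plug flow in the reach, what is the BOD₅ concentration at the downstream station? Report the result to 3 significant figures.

4.19 mg/L

Flow-weighted average: C = (65.00·0.8100 + 8.210·152.0) / 73.21 = 1301/73.21 = 17.76 mg/L.
Half-life 7.53 h → k = ln 2 / 7.53 = 0.09205 h⁻¹ = 2.209 d⁻¹.
First-order decay: C = 17.76·exp(−k·t) = 17.76·0.2357 = 4.187 mg/L.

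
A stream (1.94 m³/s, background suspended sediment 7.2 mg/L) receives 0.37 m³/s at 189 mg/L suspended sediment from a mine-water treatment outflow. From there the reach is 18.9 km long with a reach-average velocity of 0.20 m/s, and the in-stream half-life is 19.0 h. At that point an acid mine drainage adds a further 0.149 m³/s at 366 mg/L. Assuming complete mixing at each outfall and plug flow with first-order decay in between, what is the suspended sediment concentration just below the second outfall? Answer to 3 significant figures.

After mixing, C = (1.940·7.200 + 0.3700·189.0) / 2.310 = 83.90/2.310 = 36.32 mg/L; combined flow 2.310 m³/s.
Travel time t = 18.9·1000 / 0.20 = 94500 s = 26.25 h.
Half-life 19.0 h → k = ln 2 / 19.0 = 0.03648 h⁻¹ = 0.8756 d⁻¹.
After decay, C = 36.32 × e^(−kt) = 36.32 × 0.3838 = 13.94 mg/L.
At the second outfall, C = (2.310·13.94 + 0.1490·366.0) / (2.310 + 0.1490) = 35.27 mg/L.

35.3 mg/L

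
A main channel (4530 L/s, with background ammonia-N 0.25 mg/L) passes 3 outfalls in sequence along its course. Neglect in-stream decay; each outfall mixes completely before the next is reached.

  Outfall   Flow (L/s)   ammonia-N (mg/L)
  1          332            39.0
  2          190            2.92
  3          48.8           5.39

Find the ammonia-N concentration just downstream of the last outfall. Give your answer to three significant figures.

2.92 mg/L

Below outfall 1: Q → 4862 L/s, C = (4530·0.2500 + 332.0·39.00)/4862 = 2.896 mg/L.
Below outfall 2: Q → 5052 L/s, C = (4862·2.896 + 190.0·2.920)/5052 = 2.897 mg/L.
Below outfall 3: Q → 5101 L/s, C = (5052·2.897 + 48.80·5.390)/5101 = 2.921 mg/L.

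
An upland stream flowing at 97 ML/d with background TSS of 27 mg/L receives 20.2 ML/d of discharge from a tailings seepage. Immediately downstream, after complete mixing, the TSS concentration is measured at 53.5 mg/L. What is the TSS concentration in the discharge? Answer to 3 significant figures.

Mass balance: 97.00·27.00 + 20.20·Cₑ = 117.2·53.50
→ Cₑ = (117.2·53.50 − 97.00·27.00) / 20.20 = 180.8 mg/L.

181 mg/L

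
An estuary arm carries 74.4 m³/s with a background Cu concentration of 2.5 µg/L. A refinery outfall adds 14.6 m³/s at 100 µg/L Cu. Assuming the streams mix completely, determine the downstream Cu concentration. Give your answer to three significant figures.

Mixed concentration C = ΣQC/ΣQ = (74.40·2.500 + 14.60·100.0) / 89.00 = 1646/89.00 = 18.49 µg/L.

18.5 µg/L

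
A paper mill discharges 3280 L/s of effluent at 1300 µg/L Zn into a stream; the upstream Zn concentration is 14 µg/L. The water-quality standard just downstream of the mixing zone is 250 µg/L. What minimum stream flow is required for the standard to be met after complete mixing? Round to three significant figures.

14600 L/s

Set C_mix = 250: (Q·14.00 + 3280·1300) / (Q + 3280) = 250
→ Q = 3280·(1300 − 250)/(250 − 14.00) = 14590 L/s.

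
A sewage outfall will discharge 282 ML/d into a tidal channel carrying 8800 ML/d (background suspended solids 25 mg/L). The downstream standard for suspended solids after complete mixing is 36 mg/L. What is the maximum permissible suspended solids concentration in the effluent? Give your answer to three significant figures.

At the limit, (Qr·Cr + Qe·Cₑ)/(Qr + Qe) = 36:
Cₑ = (9082·36 − 8800·25.00) / 282.0 = 379.3 mg/L.

379 mg/L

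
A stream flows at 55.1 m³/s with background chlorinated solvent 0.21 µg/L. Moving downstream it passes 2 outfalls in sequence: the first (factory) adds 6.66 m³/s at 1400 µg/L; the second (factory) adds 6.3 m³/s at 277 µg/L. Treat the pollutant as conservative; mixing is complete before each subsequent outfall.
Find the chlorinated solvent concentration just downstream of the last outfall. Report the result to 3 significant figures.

163 µg/L

After outfall 1: Q = 55.10 + 6.660 = 61.76 m³/s; C = (55.10·0.2100 + 6.660·1400)/61.76 = 151.2 µg/L.
After outfall 2: Q = 61.76 + 6.300 = 68.06 m³/s; C = (61.76·151.2 + 6.300·277.0)/68.06 = 162.8 µg/L.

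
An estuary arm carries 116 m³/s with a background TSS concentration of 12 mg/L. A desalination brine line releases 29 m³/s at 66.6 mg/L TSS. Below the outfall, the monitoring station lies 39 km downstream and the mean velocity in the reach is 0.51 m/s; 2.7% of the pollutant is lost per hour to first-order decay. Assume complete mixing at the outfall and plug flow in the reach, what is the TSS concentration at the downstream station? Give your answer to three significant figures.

Flow-weighted average: C = (116.0·12.00 + 29.00·66.60) / 145.0 = 3323/145.0 = 22.92 mg/L.
Travel time t = 39·1000 / 0.51 = 76470 s = 21.24 h.
2.7%/h lost → k = −ln(1 − 0.027) = 0.02737 h⁻¹.
Decay over the reach: 22.92·exp(−kt) = 22.92·0.5591 = 12.81 mg/L.

12.8 mg/L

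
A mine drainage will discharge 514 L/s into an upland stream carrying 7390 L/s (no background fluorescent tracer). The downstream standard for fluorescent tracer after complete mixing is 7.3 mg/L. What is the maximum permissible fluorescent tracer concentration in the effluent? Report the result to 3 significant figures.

At the limit, (Qr·Cr + Qe·Cₑ)/(Qr + Qe) = 7.3:
Cₑ = (7904·7.3 − 7390·0) / 514.0 = 112.3 mg/L.

112 mg/L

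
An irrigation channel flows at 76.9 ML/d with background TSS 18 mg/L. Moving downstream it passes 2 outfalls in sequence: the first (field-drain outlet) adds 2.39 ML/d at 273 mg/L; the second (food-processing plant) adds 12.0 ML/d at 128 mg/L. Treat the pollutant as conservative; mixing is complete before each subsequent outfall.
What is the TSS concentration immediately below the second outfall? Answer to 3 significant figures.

39.1 mg/L

Below outfall 1: Q → 79.29 ML/d, C = (76.90·18.00 + 2.390·273.0)/79.29 = 25.69 mg/L.
Below outfall 2: Q → 91.29 ML/d, C = (79.29·25.69 + 12.00·128.0)/91.29 = 39.14 mg/L.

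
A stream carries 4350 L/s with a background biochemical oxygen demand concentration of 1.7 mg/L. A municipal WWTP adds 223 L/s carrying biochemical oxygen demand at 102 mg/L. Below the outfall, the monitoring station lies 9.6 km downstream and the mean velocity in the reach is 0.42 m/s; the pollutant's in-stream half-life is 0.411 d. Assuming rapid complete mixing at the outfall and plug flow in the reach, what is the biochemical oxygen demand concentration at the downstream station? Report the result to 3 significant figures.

4.22 mg/L

After mixing, C = (4350·1.700 + 223.0·102.0) / 4573 = 30140/4573 = 6.591 mg/L.
Travel time t = 9.6·1000 / 0.42 = 22860 s = 6.349 h.
Half-life 0.411 d → k = ln 2 / 0.411 = 1.686 d⁻¹.
Decay over the reach: 6.591·exp(−kt) = 6.591·0.6401 = 4.219 mg/L.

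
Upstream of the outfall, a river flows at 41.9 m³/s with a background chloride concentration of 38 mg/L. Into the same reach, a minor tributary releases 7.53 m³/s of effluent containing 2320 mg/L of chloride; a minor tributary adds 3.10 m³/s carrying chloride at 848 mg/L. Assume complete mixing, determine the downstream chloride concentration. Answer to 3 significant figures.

413 mg/L

Conservation of mass: C = (41.90·38.00 + 7.530·2320 + 3.100·848.0) / 52.53 = 21690/52.53 = 412.9 mg/L.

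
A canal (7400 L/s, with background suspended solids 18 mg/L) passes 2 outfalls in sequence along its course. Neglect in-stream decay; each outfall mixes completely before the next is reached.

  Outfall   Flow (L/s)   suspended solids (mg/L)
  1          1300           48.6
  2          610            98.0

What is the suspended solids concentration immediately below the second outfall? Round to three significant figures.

27.5 mg/L

Below outfall 1: Q → 8700 L/s, C = (7400·18.00 + 1300·48.60)/8700 = 22.57 mg/L.
Below outfall 2: Q → 9310 L/s, C = (8700·22.57 + 610.0·98.00)/9310 = 27.51 mg/L.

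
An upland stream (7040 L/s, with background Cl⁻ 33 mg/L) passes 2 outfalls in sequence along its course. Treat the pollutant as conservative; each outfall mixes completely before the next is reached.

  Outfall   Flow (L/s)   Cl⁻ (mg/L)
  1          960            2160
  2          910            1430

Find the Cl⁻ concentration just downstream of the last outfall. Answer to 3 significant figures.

405 mg/L

After outfall 1: Q = 7040 + 960.0 = 8000 L/s; C = (7040·33.00 + 960.0·2160)/8000 = 288.2 mg/L.
After outfall 2: Q = 8000 + 910.0 = 8910 L/s; C = (8000·288.2 + 910.0·1430)/8910 = 404.9 mg/L.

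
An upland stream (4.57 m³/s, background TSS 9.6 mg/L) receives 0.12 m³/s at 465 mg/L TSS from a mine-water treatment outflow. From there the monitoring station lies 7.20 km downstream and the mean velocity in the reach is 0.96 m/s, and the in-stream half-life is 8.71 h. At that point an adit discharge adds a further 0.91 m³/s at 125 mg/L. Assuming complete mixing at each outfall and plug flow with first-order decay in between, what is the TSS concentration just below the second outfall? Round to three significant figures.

35.4 mg/L

After mixing, C = (4.570·9.600 + 0.1200·465.0) / 4.690 = 99.67/4.690 = 21.25 mg/L; combined flow 4.690 m³/s.
Travel time t = 7.20·1000 / 0.96 = 7500 s = 2.083 h.
Half-life 8.71 h → k = ln 2 / 8.71 = 0.07958 h⁻¹ = 1.910 d⁻¹.
Decay over the reach: 21.25·exp(−kt) = 21.25·0.8472 = 18.01 mg/L.
Second outfall: C = (4.690·18.01 + 0.9100·125.0)/5.600 = 35.39 mg/L.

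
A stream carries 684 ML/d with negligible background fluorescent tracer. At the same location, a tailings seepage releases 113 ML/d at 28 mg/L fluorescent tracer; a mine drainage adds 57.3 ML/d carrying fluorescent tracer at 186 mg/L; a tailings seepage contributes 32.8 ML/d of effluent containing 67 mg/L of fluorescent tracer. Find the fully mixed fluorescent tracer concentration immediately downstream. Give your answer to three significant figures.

18.1 mg/L

Conservation of mass: C = (684.0·0 + 113.0·28.00 + 57.30·186.0 + 32.80·67.00) / 887.1 = 16020/887.1 = 18.06 mg/L.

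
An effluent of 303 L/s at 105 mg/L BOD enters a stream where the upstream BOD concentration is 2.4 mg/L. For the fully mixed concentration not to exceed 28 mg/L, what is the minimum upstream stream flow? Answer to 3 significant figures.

911 L/s

Set C_mix = 28: (Q·2.400 + 303.0·105.0) / (Q + 303.0) = 28
→ Q = 303.0·(105.0 − 28)/(28 − 2.400) = 911.4 L/s.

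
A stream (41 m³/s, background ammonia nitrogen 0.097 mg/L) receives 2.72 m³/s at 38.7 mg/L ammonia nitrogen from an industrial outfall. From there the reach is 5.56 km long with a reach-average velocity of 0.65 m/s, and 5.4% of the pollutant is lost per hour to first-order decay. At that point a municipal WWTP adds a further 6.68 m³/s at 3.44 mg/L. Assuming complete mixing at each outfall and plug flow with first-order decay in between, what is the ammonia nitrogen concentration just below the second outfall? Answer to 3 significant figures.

Mixed concentration C = ΣQC/ΣQ = (41.00·0.09700 + 2.720·38.70) / 43.72 = 109.2/43.72 = 2.499 mg/L; combined flow 43.72 m³/s.
Travel time t = 5.56·1000 / 0.65 = 8554 s = 2.376 h.
5.4%/h lost → k = −ln(1 − 0.054) = 0.05551 h⁻¹.
First-order decay: C = 2.499·exp(−k·t) = 2.499·0.8764 = 2.190 mg/L.
At the second outfall, C = (43.72·2.190 + 6.680·3.440) / (43.72 + 6.680) = 2.356 mg/L.

2.36 mg/L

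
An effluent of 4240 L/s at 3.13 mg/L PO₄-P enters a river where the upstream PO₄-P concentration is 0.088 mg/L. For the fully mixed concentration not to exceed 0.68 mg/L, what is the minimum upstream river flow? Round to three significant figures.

Set C_mix = 0.68: (Q·0.08800 + 4240·3.130) / (Q + 4240) = 0.68
→ Q = 4240·(3.130 − 0.68)/(0.68 − 0.08800) = 17550 L/s.

17500 L/s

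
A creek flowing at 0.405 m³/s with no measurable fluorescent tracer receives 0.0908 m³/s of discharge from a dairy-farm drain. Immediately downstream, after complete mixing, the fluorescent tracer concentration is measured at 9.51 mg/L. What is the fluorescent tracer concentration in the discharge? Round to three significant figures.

Mass balance: 0.4050·0 + 0.09080·Cₑ = 0.4958·9.510
→ Cₑ = (0.4958·9.510 − 0.4050·0) / 0.09080 = 51.93 mg/L.

51.9 mg/L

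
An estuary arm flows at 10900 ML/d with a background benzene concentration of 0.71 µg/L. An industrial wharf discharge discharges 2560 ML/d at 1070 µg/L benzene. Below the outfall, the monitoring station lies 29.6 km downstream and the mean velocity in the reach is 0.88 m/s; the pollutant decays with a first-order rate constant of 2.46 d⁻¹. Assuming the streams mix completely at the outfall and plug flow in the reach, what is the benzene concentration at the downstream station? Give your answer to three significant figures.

78.3 µg/L

Mixed concentration C = ΣQC/ΣQ = (10900·0.7100 + 2560·1070) / 13460 = 2747000/13460 = 204.1 µg/L.
Travel time t = 29.6·1000 / 0.88 = 33640 s = 9.343 h.
After decay, C = 204.1 × e^(−kt) = 204.1 × 0.3838 = 78.32 µg/L.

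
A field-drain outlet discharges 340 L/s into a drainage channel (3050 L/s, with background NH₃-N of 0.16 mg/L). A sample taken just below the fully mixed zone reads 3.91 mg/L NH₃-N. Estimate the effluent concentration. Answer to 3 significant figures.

Mass balance: 3050·0.1600 + 340.0·Cₑ = 3390·3.910
→ Cₑ = (3390·3.910 − 3050·0.1600) / 340.0 = 37.55 mg/L.

37.5 mg/L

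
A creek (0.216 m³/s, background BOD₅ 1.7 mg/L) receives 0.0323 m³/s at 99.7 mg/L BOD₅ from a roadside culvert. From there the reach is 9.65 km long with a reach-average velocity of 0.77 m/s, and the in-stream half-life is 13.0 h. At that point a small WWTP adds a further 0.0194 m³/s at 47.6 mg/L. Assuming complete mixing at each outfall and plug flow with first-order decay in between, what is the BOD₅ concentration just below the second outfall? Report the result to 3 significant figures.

14.6 mg/L

Flow-weighted average: C = (0.2160·1.700 + 0.03230·99.70) / 0.2483 = 3.588/0.2483 = 14.45 mg/L; combined flow 0.2483 m³/s.
Travel time t = 9.65·1000 / 0.77 = 12530 s = 3.481 h.
Half-life 13.0 h → k = ln 2 / 13.0 = 0.05332 h⁻¹ = 1.280 d⁻¹.
Applying C = C₀e^(−kt): 14.45 × 0.8306 = 12.00 mg/L.
At the second outfall, C = (0.2483·12.00 + 0.01940·47.60) / (0.2483 + 0.01940) = 14.58 mg/L.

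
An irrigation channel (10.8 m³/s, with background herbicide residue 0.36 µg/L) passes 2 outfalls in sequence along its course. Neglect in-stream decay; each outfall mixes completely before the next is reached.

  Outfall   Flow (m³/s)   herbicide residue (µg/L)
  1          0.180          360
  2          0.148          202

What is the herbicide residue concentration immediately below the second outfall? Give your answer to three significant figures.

8.86 µg/L

After outfall 1: Q = 10.80 + 0.1800 = 10.98 m³/s; C = (10.80·0.3600 + 0.1800·360.0)/10.98 = 6.256 µg/L.
After outfall 2: Q = 10.98 + 0.1480 = 11.13 m³/s; C = (10.98·6.256 + 0.1480·202.0)/11.13 = 8.859 µg/L.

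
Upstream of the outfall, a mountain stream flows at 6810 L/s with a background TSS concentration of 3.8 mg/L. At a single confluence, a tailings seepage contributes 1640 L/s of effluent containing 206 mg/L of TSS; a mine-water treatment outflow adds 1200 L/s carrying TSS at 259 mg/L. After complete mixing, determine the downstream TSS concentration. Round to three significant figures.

Mixed concentration C = ΣQC/ΣQ = (6810·3.800 + 1640·206.0 + 1200·259.0) / 9650 = 674500/9650 = 69.90 mg/L.

69.9 mg/L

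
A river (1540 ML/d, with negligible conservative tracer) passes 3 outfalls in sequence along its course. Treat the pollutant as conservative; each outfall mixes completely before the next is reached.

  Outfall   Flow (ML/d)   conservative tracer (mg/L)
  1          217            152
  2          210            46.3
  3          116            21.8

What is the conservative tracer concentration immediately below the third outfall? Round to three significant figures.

Outfall 1: combined Q = 1757 ML/d; C = (1540·0 + 217.0·152.0)/1757 = 18.77 mg/L.
Outfall 2: combined Q = 1967 ML/d; C = (1757·18.77 + 210.0·46.30)/1967 = 21.71 mg/L.
Outfall 3: combined Q = 2083 ML/d; C = (1967·21.71 + 116.0·21.80)/2083 = 21.72 mg/L.

21.7 mg/L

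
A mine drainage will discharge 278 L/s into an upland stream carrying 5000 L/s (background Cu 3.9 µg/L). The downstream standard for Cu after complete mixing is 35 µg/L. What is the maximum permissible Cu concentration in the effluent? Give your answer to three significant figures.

594 µg/L

At the limit, (Qr·Cr + Qe·Cₑ)/(Qr + Qe) = 35:
Cₑ = (5278·35 − 5000·3.900) / 278.0 = 594.4 µg/L.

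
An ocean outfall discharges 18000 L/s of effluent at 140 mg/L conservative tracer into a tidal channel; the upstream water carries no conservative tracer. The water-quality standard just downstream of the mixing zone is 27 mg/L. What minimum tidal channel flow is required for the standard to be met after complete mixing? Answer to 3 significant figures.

Set C_mix = 27: (Q·0 + 18000·140.0) / (Q + 18000) = 27
→ Q = 18000·(140.0 − 27)/(27 − 0) = 75330 L/s.

75300 L/s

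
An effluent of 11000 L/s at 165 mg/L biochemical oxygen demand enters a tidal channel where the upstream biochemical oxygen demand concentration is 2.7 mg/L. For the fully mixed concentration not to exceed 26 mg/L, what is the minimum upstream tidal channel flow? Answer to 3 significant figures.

Set C_mix = 26: (Q·2.700 + 11000·165.0) / (Q + 11000) = 26
→ Q = 11000·(165.0 − 26)/(26 − 2.700) = 65620 L/s.

65600 L/s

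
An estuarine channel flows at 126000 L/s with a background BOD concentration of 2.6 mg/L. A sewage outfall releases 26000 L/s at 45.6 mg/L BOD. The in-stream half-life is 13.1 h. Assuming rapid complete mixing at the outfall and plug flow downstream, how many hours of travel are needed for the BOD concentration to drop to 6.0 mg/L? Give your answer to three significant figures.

9.57 h

Mass balance: C = (126000·2.600 + 26000·45.60) / 152000 = 1513000/152000 = 9.955 mg/L.
Half-life 13.1 h → k = ln 2 / 13.1 = 0.05291 h⁻¹ = 1.270 d⁻¹.
9.955·exp(−k·t) = 6.0 → t = ln(9.955/6.0)/k = 34450 s = 9.570 h.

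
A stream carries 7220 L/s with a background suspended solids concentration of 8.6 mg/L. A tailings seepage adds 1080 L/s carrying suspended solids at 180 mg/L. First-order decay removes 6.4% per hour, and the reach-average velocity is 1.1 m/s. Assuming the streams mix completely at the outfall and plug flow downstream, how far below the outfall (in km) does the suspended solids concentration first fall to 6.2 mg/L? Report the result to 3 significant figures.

96.2 km

Mass balance: C = (7220·8.600 + 1080·180.0) / 8300 = 256500/8300 = 30.90 mg/L.
6.4%/h lost → k = −ln(1 − 0.064) = 0.06614 h⁻¹.
Set 30.90·exp(−k·t) = 6.2 → t = ln(30.90/6.2)/k = 87430 s = 24.29 h.
Distance = v·t = 1.1·87430 = 96170 m = 96.17 km.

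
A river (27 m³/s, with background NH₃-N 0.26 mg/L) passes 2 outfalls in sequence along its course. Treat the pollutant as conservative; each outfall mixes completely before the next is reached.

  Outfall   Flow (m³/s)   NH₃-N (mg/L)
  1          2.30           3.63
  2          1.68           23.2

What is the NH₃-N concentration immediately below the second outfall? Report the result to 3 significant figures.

1.75 mg/L

Below outfall 1: Q → 29.30 m³/s, C = (27.00·0.2600 + 2.300·3.630)/29.30 = 0.5245 mg/L.
Below outfall 2: Q → 30.98 m³/s, C = (29.30·0.5245 + 1.680·23.20)/30.98 = 1.754 mg/L.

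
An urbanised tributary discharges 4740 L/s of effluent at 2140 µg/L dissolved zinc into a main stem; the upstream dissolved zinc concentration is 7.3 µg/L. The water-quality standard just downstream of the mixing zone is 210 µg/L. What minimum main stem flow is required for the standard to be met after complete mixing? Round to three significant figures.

45100 L/s

Set C_mix = 210: (Q·7.300 + 4740·2140) / (Q + 4740) = 210
→ Q = 4740·(2140 − 210)/(210 − 7.300) = 45130 L/s.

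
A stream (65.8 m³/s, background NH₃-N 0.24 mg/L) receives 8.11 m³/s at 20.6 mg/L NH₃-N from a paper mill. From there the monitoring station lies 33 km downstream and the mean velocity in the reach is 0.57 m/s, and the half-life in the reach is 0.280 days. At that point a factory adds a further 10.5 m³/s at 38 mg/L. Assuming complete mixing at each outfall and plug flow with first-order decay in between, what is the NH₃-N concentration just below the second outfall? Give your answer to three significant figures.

5.14 mg/L

Conservation of mass: C = (65.80·0.2400 + 8.110·20.60) / 73.91 = 182.9/73.91 = 2.474 mg/L; combined flow 73.91 m³/s.
Travel time t = 33·1000 / 0.57 = 57890 s = 16.08 h.
Half-life 0.280 d → k = ln 2 / 0.280 = 2.476 d⁻¹.
Applying C = C₀e^(−kt): 2.474 × 0.1904 = 0.4710 mg/L.
Second outfall: C = (73.91·0.4710 + 10.50·38.00)/84.41 = 5.139 mg/L.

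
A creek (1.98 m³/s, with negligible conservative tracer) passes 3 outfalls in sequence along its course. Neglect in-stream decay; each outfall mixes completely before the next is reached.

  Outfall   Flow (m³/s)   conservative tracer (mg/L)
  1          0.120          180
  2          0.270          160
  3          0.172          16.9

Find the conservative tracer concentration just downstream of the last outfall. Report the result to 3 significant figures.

26.6 mg/L

After outfall 1: Q = 1.980 + 0.1200 = 2.100 m³/s; C = (1.980·0 + 0.1200·180.0)/2.100 = 10.29 mg/L.
After outfall 2: Q = 2.100 + 0.2700 = 2.370 m³/s; C = (2.100·10.29 + 0.2700·160.0)/2.370 = 27.34 mg/L.
After outfall 3: Q = 2.370 + 0.1720 = 2.542 m³/s; C = (2.370·27.34 + 0.1720·16.90)/2.542 = 26.64 mg/L.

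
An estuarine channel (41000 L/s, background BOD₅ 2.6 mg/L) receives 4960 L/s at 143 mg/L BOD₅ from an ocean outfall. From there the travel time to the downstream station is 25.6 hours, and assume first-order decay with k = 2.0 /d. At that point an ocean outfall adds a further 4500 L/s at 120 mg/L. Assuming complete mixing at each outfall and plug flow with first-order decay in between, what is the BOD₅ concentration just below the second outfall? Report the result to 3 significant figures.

12.6 mg/L

After mixing, C = (41000·2.600 + 4960·143.0) / 45960 = 815900/45960 = 17.75 mg/L; combined flow 45960 L/s.
Applying C = C₀e^(−kt): 17.75 × 0.1184 = 2.103 mg/L.
Second outfall: C = (45960·2.103 + 4500·120.0)/50460 = 12.62 mg/L.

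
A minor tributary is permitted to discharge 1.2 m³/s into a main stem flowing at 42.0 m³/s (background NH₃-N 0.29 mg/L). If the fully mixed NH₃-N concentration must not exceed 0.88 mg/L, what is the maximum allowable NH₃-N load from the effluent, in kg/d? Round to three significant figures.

2230 kg/d

Mass balance at the limit: 42.00·0.2900 + 1.200·Cₑ = 43.20·0.88 → Cₑ = 21.53 mg/L.
Load = 1.200 m³/s × 21.53 g/m³ × 86 400 s/d = 2232 kg/d.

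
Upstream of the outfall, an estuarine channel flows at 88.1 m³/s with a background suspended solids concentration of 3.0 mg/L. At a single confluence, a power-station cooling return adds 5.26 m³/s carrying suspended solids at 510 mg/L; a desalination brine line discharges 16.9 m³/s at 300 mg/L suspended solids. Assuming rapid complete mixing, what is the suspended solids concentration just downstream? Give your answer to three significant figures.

72.7 mg/L

Conservation of mass: C = (88.10·3.000 + 5.260·510.0 + 16.90·300.0) / 110.3 = 8017/110.3 = 72.71 mg/L.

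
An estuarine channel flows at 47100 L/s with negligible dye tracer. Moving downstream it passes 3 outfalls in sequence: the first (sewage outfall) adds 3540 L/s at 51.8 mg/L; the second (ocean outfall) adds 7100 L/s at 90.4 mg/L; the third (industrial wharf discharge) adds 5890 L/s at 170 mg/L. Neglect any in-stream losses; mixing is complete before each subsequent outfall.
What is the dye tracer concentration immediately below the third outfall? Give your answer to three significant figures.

28.7 mg/L

Outfall 1: combined Q = 50640 L/s; C = (47100·0 + 3540·51.80)/50640 = 3.621 mg/L.
Outfall 2: combined Q = 57740 L/s; C = (50640·3.621 + 7100·90.40)/57740 = 14.29 mg/L.
Outfall 3: combined Q = 63630 L/s; C = (57740·14.29 + 5890·170.0)/63630 = 28.71 mg/L.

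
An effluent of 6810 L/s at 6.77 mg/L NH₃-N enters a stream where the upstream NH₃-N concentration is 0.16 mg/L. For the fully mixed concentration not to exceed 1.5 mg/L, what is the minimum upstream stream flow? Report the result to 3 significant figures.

26800 L/s

Set C_mix = 1.5: (Q·0.1600 + 6810·6.770) / (Q + 6810) = 1.5
→ Q = 6810·(6.770 − 1.5)/(1.5 − 0.1600) = 26780 L/s.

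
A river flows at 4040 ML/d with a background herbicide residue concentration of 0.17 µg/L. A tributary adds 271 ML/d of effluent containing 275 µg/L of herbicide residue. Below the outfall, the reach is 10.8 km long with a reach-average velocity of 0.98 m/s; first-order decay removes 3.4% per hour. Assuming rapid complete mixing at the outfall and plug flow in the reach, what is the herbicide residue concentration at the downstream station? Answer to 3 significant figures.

Flow-weighted average: C = (4040·0.1700 + 271.0·275.0) / 4311 = 75210/4311 = 17.45 µg/L.
Travel time t = 10.8·1000 / 0.98 = 11020 s = 3.061 h.
3.4%/h lost → k = −ln(1 − 0.034) = 0.03459 h⁻¹.
After decay, C = 17.45 × e^(−kt) = 17.45 × 0.8995 = 15.69 µg/L.

15.7 µg/L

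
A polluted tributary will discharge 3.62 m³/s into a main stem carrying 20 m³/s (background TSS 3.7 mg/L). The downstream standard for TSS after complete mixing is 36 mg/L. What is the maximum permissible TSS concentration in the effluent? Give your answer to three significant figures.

At the limit, (Qr·Cr + Qe·Cₑ)/(Qr + Qe) = 36:
Cₑ = (23.62·36 − 20.00·3.700) / 3.620 = 214.5 mg/L.

214 mg/L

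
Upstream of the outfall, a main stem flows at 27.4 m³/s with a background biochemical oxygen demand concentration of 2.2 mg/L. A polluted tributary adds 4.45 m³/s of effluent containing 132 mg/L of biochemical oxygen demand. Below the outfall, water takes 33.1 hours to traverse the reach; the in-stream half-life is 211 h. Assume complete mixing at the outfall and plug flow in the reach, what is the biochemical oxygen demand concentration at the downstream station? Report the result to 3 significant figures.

Mass balance: C = (27.40·2.200 + 4.450·132.0) / 31.85 = 647.7/31.85 = 20.34 mg/L.
Half-life 211 h → k = ln 2 / 211 = 0.003285 h⁻¹ = 0.07884 d⁻¹.
Decay over the reach: 20.34·exp(−kt) = 20.34·0.8970 = 18.24 mg/L.

18.2 mg/L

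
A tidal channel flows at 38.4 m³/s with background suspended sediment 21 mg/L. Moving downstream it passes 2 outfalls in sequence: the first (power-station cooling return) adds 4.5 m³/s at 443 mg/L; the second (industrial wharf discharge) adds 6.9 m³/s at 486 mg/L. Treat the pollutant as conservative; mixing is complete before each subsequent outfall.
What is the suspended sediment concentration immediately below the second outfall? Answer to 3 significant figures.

Below outfall 1: Q → 42.90 m³/s, C = (38.40·21.00 + 4.500·443.0)/42.90 = 65.27 mg/L.
Below outfall 2: Q → 49.80 m³/s, C = (42.90·65.27 + 6.900·486.0)/49.80 = 123.6 mg/L.

124 mg/L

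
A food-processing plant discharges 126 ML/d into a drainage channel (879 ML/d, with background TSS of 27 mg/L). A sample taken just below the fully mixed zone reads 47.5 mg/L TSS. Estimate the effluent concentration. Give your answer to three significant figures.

Mass balance: 879.0·27.00 + 126.0·Cₑ = 1005·47.50
→ Cₑ = (1005·47.50 − 879.0·27.00) / 126.0 = 190.5 mg/L.

191 mg/L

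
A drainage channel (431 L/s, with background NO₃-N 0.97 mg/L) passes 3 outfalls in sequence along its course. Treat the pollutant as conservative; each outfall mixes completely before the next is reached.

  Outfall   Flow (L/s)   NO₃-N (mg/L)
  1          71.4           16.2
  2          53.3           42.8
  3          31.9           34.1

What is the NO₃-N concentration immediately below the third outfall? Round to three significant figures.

After outfall 1: Q = 431.0 + 71.40 = 502.4 L/s; C = (431.0·0.9700 + 71.40·16.20)/502.4 = 3.134 mg/L.
After outfall 2: Q = 502.4 + 53.30 = 555.7 L/s; C = (502.4·3.134 + 53.30·42.80)/555.7 = 6.939 mg/L.
After outfall 3: Q = 555.7 + 31.90 = 587.6 L/s; C = (555.7·6.939 + 31.90·34.10)/587.6 = 8.414 mg/L.

8.41 mg/L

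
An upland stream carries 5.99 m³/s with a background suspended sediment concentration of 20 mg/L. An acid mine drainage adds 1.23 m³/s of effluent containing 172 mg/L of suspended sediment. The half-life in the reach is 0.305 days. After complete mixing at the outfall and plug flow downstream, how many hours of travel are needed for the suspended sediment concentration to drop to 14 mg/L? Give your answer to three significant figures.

Mixed concentration C = ΣQC/ΣQ = (5.990·20.00 + 1.230·172.0) / 7.220 = 331.4/7.220 = 45.89 mg/L.
Half-life 0.305 d → k = ln 2 / 0.305 = 2.273 d⁻¹.
45.89·exp(−k·t) = 14 → t = ln(45.89/14)/k = 45140 s = 12.54 h.

12.5 h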